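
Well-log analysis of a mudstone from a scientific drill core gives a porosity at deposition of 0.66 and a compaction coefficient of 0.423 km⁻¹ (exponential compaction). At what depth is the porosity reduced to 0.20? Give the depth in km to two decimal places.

2.82 km

Invert Athy's law: Z = ln(φ₀/φ) / k
Z = ln(0.66/0.2) / 0.423 = ln(3.3) / 0.423 = 1.1939 / 0.423 = 2.823 km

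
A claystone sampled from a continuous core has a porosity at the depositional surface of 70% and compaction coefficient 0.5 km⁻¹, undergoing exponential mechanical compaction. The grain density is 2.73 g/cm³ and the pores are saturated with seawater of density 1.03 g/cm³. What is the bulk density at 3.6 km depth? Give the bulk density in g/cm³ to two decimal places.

Porosity at depth: phi = 0.7·exp(−0.5×3.6) = 0.7×0.1653 = 0.1157
Bulk density: ρ_b = (1−phi)ρ_g + phi·ρ_f = 0.8843×2.73 + 0.1157×1.03
       = 2.414 + 0.119 = 2.533 g/cm³

2.53 g/cm³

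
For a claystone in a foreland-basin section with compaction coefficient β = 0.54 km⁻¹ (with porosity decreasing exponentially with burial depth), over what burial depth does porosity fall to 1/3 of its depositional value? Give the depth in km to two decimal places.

2.03 km

φ/φ₀ = 1/3 ⇒ exp(−β·Z) = 1/3 ⇒ Z = ln(3) / β
Z = 1.0986 / 0.54 = 2.034 km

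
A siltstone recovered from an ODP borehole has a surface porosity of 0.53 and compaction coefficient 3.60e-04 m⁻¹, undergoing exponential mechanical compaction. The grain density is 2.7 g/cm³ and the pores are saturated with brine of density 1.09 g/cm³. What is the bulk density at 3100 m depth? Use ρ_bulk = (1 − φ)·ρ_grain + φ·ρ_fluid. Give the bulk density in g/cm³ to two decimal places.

Working in km (1 km = 1000 m; k in km⁻¹ = k in m⁻¹ × 1000):
Porosity at depth: φ = 0.53·exp(−0.36×3.1) = 0.53×0.3276 = 0.1736
Bulk density: ρ_b = (1−φ)ρ_g + φ·ρ_f = 0.8264×2.7 + 0.1736×1.09
       = 2.231 + 0.189 = 2.420 g/cm³

2.42 g/cm³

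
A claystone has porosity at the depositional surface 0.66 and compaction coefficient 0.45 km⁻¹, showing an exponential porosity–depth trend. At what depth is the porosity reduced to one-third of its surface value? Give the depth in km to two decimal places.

n/n₀ = 1/3 ⇒ exp(−k·Z) = 1/3 ⇒ Z = ln(3) / k
Z = 1.0986 / 0.45 = 2.441 km

2.44 km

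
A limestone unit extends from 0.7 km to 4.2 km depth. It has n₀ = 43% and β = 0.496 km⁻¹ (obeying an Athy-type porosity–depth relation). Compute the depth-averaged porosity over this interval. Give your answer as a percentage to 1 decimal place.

⟨n⟩ = (1/(Z₂−Z₁)) ∫ n₀ e^(−βZ) dZ = n₀·(e^(−β·Z₁) − e^(−β·Z₂)) / (β·(Z₂−Z₁))
e^(−0.496×0.7) = 0.7067; e^(−0.496×4.2) = 0.1245
⟨n⟩ = 0.43 × (0.7067 − 0.1245) / (0.496 × 3.5) = 0.43 × 0.3353 = 0.1442

14.4%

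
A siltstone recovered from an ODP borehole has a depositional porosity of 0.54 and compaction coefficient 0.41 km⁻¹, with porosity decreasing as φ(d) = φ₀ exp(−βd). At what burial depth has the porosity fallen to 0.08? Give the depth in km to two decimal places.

4.66 km

Invert Athy's law: d = ln(φ₀/φ) / β
d = ln(0.54/0.08) / 0.41 = ln(6.75) / 0.41 = 1.9095 / 0.41 = 4.657 km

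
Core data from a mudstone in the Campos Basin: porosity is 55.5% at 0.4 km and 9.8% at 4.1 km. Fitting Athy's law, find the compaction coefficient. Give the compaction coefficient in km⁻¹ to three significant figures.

Athy: phi(Z) = phi₀ e^(−kZ) ⇒ phi₁/phi₂ = e^{k(Z₂−Z₁)} ⇒ k = ln(phi₁/phi₂)/(Z₂−Z₁)
k = ln(0.555/0.098) / (4.1 − 0.4) = ln(5.663) / 3.7 = 1.7340 / 3.7 = 0.4686 km⁻¹

0.469 km⁻¹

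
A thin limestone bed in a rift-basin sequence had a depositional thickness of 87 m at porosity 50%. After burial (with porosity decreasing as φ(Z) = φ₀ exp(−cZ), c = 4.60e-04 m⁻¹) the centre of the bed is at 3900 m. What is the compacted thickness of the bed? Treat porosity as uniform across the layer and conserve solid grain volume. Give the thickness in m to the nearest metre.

Working in km (1 km = 1000 m; c in km⁻¹ = c in m⁻¹ × 1000):
Porosity at 3.9 km: φ = 0.5·exp(−0.46×3.9) = 0.0831
Solid-volume conservation: h(1−φ) = h₀(1−φ₀) ⇒ h = h₀·(1−φ₀)/(1−φ)
h = 0.087 × (1 − 0.5)/(1 − 0.0831) = 0.087 × 0.5453 = 0.0474 km

47 m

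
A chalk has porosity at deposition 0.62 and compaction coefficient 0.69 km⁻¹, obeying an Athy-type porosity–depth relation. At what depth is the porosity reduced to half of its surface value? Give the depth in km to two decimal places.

1.00 km

φ/φ₀ = 1/2 ⇒ exp(−β·Z) = 1/2 ⇒ Z = ln(2) / β
Z = 0.6931 / 0.69 = 1.005 km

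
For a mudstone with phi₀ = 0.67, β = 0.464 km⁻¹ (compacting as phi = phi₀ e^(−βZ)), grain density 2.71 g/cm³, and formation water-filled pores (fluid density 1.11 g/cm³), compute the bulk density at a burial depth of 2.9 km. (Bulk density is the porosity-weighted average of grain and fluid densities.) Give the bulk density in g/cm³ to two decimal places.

2.43 g/cm³

Porosity at depth: phi = 0.67·exp(−0.464×2.9) = 0.67×0.2604 = 0.1745
Bulk density: ρ_b = (1−phi)ρ_g + phi·ρ_f = 0.8255×2.71 + 0.1745×1.11
       = 2.237 + 0.194 = 2.431 g/cm³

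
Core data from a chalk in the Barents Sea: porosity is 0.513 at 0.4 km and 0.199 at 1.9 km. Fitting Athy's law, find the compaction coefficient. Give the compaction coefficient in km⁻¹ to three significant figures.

0.631 km⁻¹

Athy: phi(d) = phi₀ e^(−cd) ⇒ phi₁/phi₂ = e^{c(d₂−d₁)} ⇒ c = ln(phi₁/phi₂)/(d₂−d₁)
c = ln(0.513/0.199) / (1.9 − 0.4) = ln(2.578) / 1.5 = 0.9470 / 1.5 = 0.6313 km⁻¹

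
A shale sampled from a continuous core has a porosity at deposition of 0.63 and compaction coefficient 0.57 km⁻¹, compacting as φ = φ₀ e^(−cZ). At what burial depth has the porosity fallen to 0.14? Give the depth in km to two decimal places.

2.64 km

Invert Athy's law: Z = ln(φ₀/φ) / c
Z = ln(0.63/0.14) / 0.57 = ln(4.5) / 0.57 = 1.5041 / 0.57 = 2.639 km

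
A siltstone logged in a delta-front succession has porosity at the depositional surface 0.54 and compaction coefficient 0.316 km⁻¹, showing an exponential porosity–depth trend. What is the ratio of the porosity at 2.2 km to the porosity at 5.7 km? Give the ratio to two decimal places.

phi(z₁)/phi(z₂) = e^(−c·z₁)/e^(−c·z₂) = e^{c(z₂−z₁)}
= exp(0.316 × 3.5) = exp(1.106) = 3.0222

3.02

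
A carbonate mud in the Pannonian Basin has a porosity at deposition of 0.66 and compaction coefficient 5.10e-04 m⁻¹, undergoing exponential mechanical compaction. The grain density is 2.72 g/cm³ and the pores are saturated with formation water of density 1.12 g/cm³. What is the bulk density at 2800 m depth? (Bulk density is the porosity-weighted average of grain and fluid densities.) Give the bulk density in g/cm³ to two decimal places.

Working in km (1 km = 1000 m; c in km⁻¹ = c in m⁻¹ × 1000):
Porosity at depth: φ = 0.66·exp(−0.51×2.8) = 0.66×0.2398 = 0.1583
Bulk density: ρ_b = (1−φ)ρ_g + φ·ρ_f = 0.8417×2.72 + 0.1583×1.12
       = 2.290 + 0.177 = 2.467 g/cm³

2.47 g/cm³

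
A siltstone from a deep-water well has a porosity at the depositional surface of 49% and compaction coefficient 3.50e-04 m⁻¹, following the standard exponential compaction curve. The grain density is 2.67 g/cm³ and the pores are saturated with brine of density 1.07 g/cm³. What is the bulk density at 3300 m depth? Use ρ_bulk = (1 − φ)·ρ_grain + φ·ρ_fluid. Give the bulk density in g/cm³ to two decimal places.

2.42 g/cm³

Working in km (1 km = 1000 m; k in km⁻¹ = k in m⁻¹ × 1000):
Porosity at depth: phi = 0.49·exp(−0.35×3.3) = 0.49×0.3151 = 0.1544
Bulk density: ρ_b = (1−phi)ρ_g + phi·ρ_f = 0.8456×2.67 + 0.1544×1.07
       = 2.258 + 0.165 = 2.423 g/cm³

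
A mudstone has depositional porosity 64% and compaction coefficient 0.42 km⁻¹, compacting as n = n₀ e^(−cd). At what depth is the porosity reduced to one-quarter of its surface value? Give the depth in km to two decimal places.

n/n₀ = 1/4 ⇒ exp(−c·d) = 1/4 ⇒ d = ln(4) / c
d = 1.3863 / 0.42 = 3.301 km

3.30 km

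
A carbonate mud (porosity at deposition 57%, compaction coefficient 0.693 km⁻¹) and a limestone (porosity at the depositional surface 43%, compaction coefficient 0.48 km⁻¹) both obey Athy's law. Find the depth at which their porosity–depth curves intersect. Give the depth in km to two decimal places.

Set phi₀ₐ e^(−βₐZ) = phi₀ᵦ e^(−βᵦZ) ⇒ ln(phi₀ₐ/phi₀ᵦ) = (βₐ − βᵦ)·Z
Z = ln(0.57/0.43) / (0.693 − 0.48) = 0.2819 / 0.213 = 1.323 km

1.32 km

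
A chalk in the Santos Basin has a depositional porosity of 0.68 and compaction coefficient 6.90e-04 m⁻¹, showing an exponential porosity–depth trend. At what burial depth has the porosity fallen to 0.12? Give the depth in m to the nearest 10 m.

2510 m

Working in km (1 km = 1000 m; β in km⁻¹ = β in m⁻¹ × 1000):
Invert Athy's law: Z = ln(n₀/n) / β
Z = ln(0.68/0.12) / 0.69 = ln(5.667) / 0.69 = 1.7346 / 0.69 = 2.514 km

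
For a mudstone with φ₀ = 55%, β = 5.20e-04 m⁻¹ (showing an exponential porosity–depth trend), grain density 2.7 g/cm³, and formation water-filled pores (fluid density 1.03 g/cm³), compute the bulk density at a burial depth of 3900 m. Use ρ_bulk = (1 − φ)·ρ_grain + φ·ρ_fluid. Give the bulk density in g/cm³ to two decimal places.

2.58 g/cm³

Working in km (1 km = 1000 m; β in km⁻¹ = β in m⁻¹ × 1000):
Porosity at depth: φ = 0.55·exp(−0.52×3.9) = 0.55×0.1316 = 0.0724
Bulk density: ρ_b = (1−φ)ρ_g + φ·ρ_f = 0.9276×2.7 + 0.0724×1.03
       = 2.505 + 0.075 = 2.579 g/cm³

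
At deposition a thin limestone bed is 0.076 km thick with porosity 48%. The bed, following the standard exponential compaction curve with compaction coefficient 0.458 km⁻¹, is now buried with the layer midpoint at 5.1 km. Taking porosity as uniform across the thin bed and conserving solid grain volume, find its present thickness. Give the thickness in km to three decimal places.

Porosity at 5.1 km: phi = 0.48·exp(−0.458×5.1) = 0.0464
Solid-volume conservation: h(1−phi) = h₀(1−phi₀) ⇒ h = h₀·(1−phi₀)/(1−phi)
h = 0.076 × (1 − 0.48)/(1 − 0.0464) = 0.076 × 0.5453 = 0.0414 km

0.041 km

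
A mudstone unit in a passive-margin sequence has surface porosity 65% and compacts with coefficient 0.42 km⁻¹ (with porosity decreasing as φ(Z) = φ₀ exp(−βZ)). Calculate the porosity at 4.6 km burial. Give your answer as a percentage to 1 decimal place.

φ = φ₀·exp(−β·Z) = 0.65 × exp(−0.42 × 4.6) = 0.65 × exp(−1.932)
  = 0.65 × 0.1449 = 0.0942

9.4%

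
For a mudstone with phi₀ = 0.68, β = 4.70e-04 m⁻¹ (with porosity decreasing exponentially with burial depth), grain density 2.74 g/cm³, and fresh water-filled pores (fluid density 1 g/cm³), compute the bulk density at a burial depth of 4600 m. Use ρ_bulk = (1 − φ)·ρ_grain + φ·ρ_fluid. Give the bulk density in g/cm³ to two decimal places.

2.60 g/cm³

Working in km (1 km = 1000 m; β in km⁻¹ = β in m⁻¹ × 1000):
Porosity at depth: phi = 0.68·exp(−0.47×4.6) = 0.68×0.1151 = 0.0783
Bulk density: ρ_b = (1−phi)ρ_g + phi·ρ_f = 0.9217×2.74 + 0.0783×1
       = 2.526 + 0.078 = 2.604 g/cm³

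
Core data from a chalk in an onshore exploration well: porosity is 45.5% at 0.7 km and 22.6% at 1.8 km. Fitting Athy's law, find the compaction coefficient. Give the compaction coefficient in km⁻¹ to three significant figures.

0.636 km⁻¹

Athy: φ(Z) = φ₀ e^(−βZ) ⇒ φ₁/φ₂ = e^{β(Z₂−Z₁)} ⇒ β = ln(φ₁/φ₂)/(Z₂−Z₁)
β = ln(0.455/0.226) / (1.8 − 0.7) = ln(2.013) / 1.1 = 0.6998 / 1.1 = 0.6361 km⁻¹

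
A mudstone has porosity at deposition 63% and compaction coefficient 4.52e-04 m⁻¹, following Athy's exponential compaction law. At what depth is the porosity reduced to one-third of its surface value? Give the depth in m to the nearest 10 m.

Working in km (1 km = 1000 m; c in km⁻¹ = c in m⁻¹ × 1000):
n/n₀ = 1/3 ⇒ exp(−c·Z) = 1/3 ⇒ Z = ln(3) / c
Z = 1.0986 / 0.452 = 2.431 km

2430 m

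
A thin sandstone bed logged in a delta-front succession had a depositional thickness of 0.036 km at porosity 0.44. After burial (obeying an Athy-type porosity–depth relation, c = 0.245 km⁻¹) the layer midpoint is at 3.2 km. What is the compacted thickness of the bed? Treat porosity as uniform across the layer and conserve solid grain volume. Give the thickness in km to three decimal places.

0.025 km

Porosity at 3.2 km: n = 0.44·exp(−0.245×3.2) = 0.2009
Solid-volume conservation: h(1−n) = h₀(1−n₀) ⇒ h = h₀·(1−n₀)/(1−n)
h = 0.036 × (1 − 0.44)/(1 − 0.2009) = 0.036 × 0.7008 = 0.0252 km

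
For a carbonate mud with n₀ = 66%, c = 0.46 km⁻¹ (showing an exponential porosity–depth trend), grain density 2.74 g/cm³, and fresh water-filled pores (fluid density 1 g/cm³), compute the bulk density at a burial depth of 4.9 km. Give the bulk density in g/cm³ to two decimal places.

2.62 g/cm³

Porosity at depth: n = 0.66·exp(−0.46×4.9) = 0.66×0.1050 = 0.0693
Bulk density: ρ_b = (1−n)ρ_g + n·ρ_f = 0.9307×2.74 + 0.0693×1
       = 2.550 + 0.069 = 2.619 g/cm³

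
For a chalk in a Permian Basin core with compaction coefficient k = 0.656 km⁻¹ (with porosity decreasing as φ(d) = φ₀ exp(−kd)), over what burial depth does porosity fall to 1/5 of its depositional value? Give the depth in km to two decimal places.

φ/φ₀ = 1/5 ⇒ exp(−k·d) = 1/5 ⇒ d = ln(5) / k
d = 1.6094 / 0.656 = 2.453 km

2.45 km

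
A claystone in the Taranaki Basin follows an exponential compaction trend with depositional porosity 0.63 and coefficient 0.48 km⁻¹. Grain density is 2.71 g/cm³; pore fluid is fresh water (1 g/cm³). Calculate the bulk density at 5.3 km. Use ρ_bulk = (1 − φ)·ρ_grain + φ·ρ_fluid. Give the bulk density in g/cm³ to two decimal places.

2.63 g/cm³

Porosity at depth: phi = 0.63·exp(−0.48×5.3) = 0.63×0.0786 = 0.0495
Bulk density: ρ_b = (1−phi)ρ_g + phi·ρ_f = 0.9505×2.71 + 0.0495×1
       = 2.576 + 0.049 = 2.625 g/cm³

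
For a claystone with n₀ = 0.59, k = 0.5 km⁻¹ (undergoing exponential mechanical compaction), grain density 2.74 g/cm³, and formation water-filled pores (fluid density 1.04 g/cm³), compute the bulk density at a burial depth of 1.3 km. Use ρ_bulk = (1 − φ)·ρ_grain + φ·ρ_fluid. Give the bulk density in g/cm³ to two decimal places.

2.22 g/cm³

Porosity at depth: n = 0.59·exp(−0.5×1.3) = 0.59×0.5220 = 0.3080
Bulk density: ρ_b = (1−n)ρ_g + n·ρ_f = 0.6920×2.74 + 0.3080×1.04
       = 1.896 + 0.320 = 2.216 g/cm³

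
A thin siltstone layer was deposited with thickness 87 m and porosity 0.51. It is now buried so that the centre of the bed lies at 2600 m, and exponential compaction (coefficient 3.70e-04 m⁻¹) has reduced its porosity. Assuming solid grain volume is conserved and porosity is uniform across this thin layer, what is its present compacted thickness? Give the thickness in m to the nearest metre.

53 m

Working in km (1 km = 1000 m; β in km⁻¹ = β in m⁻¹ × 1000):
Porosity at 2.6 km: n = 0.51·exp(−0.37×2.6) = 0.1949
Solid-volume conservation: h(1−n) = h₀(1−n₀) ⇒ h = h₀·(1−n₀)/(1−n)
h = 0.087 × (1 − 0.51)/(1 − 0.1949) = 0.087 × 0.6086 = 0.0529 km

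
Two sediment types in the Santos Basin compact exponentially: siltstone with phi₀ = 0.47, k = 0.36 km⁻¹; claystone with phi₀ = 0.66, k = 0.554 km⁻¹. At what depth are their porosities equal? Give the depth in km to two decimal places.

1.75 km

Set phi₀ₐ e^(−kₐd) = phi₀ᵦ e^(−kᵦd) ⇒ ln(phi₀ₐ/phi₀ᵦ) = (kₐ − kᵦ)·d
d = ln(0.47/0.66) / (0.36 − 0.554) = -0.3395 / -0.194 = 1.750 km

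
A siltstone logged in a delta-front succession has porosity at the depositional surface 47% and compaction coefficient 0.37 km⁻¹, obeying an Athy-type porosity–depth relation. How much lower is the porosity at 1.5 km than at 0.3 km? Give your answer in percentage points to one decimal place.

phi(0.3) = 0.47·e^(−0.37×0.3) = 0.4206
phi(1.5) = 0.47·e^(−0.37×1.5) = 0.2698
Δphi = 0.4206 − 0.2698 = 0.1508

15.1 percentage points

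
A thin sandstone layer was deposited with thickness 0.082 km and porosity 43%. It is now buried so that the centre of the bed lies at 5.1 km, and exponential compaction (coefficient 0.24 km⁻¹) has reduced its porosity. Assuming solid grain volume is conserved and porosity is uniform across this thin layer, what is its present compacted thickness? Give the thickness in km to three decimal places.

Porosity at 5.1 km: n = 0.43·exp(−0.24×5.1) = 0.1264
Solid-volume conservation: h(1−n) = h₀(1−n₀) ⇒ h = h₀·(1−n₀)/(1−n)
h = 0.082 × (1 − 0.43)/(1 − 0.1264) = 0.082 × 0.6525 = 0.0535 km

0.054 km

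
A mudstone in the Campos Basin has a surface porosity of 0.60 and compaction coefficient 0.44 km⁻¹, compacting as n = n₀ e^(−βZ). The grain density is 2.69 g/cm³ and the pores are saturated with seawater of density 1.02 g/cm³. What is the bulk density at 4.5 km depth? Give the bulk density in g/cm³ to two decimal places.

Porosity at depth: n = 0.6·exp(−0.44×4.5) = 0.6×0.1381 = 0.0828
Bulk density: ρ_b = (1−n)ρ_g + n·ρ_f = 0.9172×2.69 + 0.0828×1.02
       = 2.467 + 0.084 = 2.552 g/cm³

2.55 g/cm³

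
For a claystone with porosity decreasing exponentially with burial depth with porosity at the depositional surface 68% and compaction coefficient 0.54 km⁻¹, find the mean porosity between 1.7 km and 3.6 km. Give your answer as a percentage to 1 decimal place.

17.0%

⟨φ⟩ = (1/(z₂−z₁)) ∫ φ₀ e^(−cz) dz = φ₀·(e^(−c·z₁) − e^(−c·z₂)) / (c·(z₂−z₁))
e^(−0.54×1.7) = 0.3993; e^(−0.54×3.6) = 0.1431
⟨φ⟩ = 0.68 × (0.3993 − 0.1431) / (0.54 × 1.9) = 0.68 × 0.2497 = 0.1698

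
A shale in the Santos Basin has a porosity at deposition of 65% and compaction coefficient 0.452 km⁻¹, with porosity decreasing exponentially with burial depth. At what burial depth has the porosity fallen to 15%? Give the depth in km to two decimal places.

3.24 km

Invert Athy's law: z = ln(n₀/n) / k
z = ln(0.65/0.15) / 0.452 = ln(4.333) / 0.452 = 1.4663 / 0.452 = 3.244 km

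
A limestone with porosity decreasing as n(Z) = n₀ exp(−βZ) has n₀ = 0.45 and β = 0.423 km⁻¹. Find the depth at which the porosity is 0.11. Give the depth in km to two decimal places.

3.33 km

Invert Athy's law: Z = ln(n₀/n) / β
Z = ln(0.45/0.11) / 0.423 = ln(4.091) / 0.423 = 1.4088 / 0.423 = 3.330 km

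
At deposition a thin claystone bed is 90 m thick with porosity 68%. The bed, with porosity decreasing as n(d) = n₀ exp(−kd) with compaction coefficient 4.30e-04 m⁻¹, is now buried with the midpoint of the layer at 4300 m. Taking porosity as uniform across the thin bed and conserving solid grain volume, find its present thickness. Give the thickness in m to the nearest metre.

Working in km (1 km = 1000 m; k in km⁻¹ = k in m⁻¹ × 1000):
Porosity at 4.3 km: n = 0.68·exp(−0.43×4.3) = 0.1070
Solid-volume conservation: h(1−n) = h₀(1−n₀) ⇒ h = h₀·(1−n₀)/(1−n)
h = 0.09 × (1 − 0.68)/(1 − 0.1070) = 0.09 × 0.3584 = 0.0323 km

32 m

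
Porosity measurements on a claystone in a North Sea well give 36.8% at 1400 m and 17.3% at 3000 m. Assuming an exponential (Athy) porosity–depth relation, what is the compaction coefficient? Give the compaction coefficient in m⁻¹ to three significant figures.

0.000472 m⁻¹

Working in km (1 km = 1000 m; c in km⁻¹ = c in m⁻¹ × 1000):
Athy: φ(Z) = φ₀ e^(−cZ) ⇒ φ₁/φ₂ = e^{c(Z₂−Z₁)} ⇒ c = ln(φ₁/φ₂)/(Z₂−Z₁)
c = ln(0.368/0.173) / (3 − 1.4) = ln(2.127) / 1.6 = 0.7548 / 1.6 = 0.4717 km⁻¹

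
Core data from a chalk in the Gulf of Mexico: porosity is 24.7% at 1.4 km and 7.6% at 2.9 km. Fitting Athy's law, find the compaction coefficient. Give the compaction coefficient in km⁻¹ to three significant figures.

0.786 km⁻¹

Athy: phi(z) = phi₀ e^(−kz) ⇒ phi₁/phi₂ = e^{k(z₂−z₁)} ⇒ k = ln(phi₁/phi₂)/(z₂−z₁)
k = ln(0.247/0.076) / (2.9 − 1.4) = ln(3.25) / 1.5 = 1.1787 / 1.5 = 0.7858 km⁻¹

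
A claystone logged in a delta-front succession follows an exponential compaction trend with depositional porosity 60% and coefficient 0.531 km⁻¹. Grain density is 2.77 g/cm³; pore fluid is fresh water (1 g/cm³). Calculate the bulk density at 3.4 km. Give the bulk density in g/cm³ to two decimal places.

Porosity at depth: n = 0.6·exp(−0.531×3.4) = 0.6×0.1644 = 0.0986
Bulk density: ρ_b = (1−n)ρ_g + n·ρ_f = 0.9014×2.77 + 0.0986×1
       = 2.497 + 0.099 = 2.595 g/cm³

2.60 g/cm³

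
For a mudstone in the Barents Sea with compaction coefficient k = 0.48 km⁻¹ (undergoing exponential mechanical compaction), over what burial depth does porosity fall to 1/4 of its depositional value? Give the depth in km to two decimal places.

n/n₀ = 1/4 ⇒ exp(−k·z) = 1/4 ⇒ z = ln(4) / k
z = 1.3863 / 0.48 = 2.888 km

2.89 km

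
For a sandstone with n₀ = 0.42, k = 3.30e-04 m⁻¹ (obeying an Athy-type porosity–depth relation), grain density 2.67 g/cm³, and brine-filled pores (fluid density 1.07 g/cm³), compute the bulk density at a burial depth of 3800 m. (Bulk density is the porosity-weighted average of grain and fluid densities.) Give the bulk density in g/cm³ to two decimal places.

Working in km (1 km = 1000 m; k in km⁻¹ = k in m⁻¹ × 1000):
Porosity at depth: n = 0.42·exp(−0.33×3.8) = 0.42×0.2854 = 0.1199
Bulk density: ρ_b = (1−n)ρ_g + n·ρ_f = 0.8801×2.67 + 0.1199×1.07
       = 2.350 + 0.128 = 2.478 g/cm³

2.48 g/cm³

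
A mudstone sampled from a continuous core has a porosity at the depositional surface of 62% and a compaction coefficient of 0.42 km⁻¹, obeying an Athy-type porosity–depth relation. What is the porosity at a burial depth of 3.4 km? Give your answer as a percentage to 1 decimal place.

14.9%

n = n₀·exp(−β·d) = 0.62 × exp(−0.42 × 3.4) = 0.62 × exp(−1.428)
  = 0.62 × 0.2398 = 0.1487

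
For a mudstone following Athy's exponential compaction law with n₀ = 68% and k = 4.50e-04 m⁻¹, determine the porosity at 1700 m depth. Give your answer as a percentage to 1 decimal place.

Working in km (1 km = 1000 m; k in km⁻¹ = k in m⁻¹ × 1000):
n = n₀·exp(−k·z) = 0.68 × exp(−0.45 × 1.7) = 0.68 × exp(−0.765)
  = 0.68 × 0.4653 = 0.3164

31.6%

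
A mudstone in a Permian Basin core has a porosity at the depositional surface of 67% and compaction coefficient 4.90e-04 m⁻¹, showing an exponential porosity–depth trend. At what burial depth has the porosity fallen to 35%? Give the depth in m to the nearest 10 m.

1330 m

Working in km (1 km = 1000 m; β in km⁻¹ = β in m⁻¹ × 1000):
Invert Athy's law: Z = ln(n₀/n) / β
Z = ln(0.67/0.35) / 0.49 = ln(1.914) / 0.49 = 0.6493 / 0.49 = 1.325 km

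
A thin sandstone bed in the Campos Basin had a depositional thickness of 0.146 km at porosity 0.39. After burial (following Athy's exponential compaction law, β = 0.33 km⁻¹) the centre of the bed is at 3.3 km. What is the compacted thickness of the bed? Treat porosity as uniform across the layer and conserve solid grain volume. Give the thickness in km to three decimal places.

0.103 km

Porosity at 3.3 km: n = 0.39·exp(−0.33×3.3) = 0.1313
Solid-volume conservation: h(1−n) = h₀(1−n₀) ⇒ h = h₀·(1−n₀)/(1−n)
h = 0.146 × (1 − 0.39)/(1 − 0.1313) = 0.146 × 0.7022 = 0.1025 km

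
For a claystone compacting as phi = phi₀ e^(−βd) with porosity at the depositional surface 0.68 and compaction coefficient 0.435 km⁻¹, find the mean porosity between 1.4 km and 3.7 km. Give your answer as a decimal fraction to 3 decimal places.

0.234

⟨phi⟩ = (1/(d₂−d₁)) ∫ phi₀ e^(−βd) dd = phi₀·(e^(−β·d₁) − e^(−β·d₂)) / (β·(d₂−d₁))
e^(−0.435×1.4) = 0.5439; e^(−0.435×3.7) = 0.2000
⟨phi⟩ = 0.68 × (0.5439 − 0.2000) / (0.435 × 2.3) = 0.68 × 0.3437 = 0.2337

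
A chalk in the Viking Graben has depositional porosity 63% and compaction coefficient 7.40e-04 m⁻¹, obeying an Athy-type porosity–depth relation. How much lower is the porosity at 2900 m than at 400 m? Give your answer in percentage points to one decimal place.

Working in km (1 km = 1000 m; β in km⁻¹ = β in m⁻¹ × 1000):
n(0.4) = 0.63·e^(−0.74×0.4) = 0.4686
n(2.9) = 0.63·e^(−0.74×2.9) = 0.0737
Δn = 0.4686 − 0.0737 = 0.3949

39.5 percentage points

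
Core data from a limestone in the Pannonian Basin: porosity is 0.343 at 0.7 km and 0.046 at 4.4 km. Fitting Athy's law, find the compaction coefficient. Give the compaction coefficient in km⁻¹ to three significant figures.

0.543 km⁻¹

Athy: n(z) = n₀ e^(−cz) ⇒ n₁/n₂ = e^{c(z₂−z₁)} ⇒ c = ln(n₁/n₂)/(z₂−z₁)
c = ln(0.343/0.046) / (4.4 − 0.7) = ln(7.457) / 3.7 = 2.0091 / 3.7 = 0.543 km⁻¹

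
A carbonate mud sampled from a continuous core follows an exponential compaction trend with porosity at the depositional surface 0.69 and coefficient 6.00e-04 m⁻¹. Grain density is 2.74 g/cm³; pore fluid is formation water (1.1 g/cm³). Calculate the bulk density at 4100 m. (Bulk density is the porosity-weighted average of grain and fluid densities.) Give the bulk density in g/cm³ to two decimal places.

Working in km (1 km = 1000 m; k in km⁻¹ = k in m⁻¹ × 1000):
Porosity at depth: n = 0.69·exp(−0.6×4.1) = 0.69×0.0854 = 0.0590
Bulk density: ρ_b = (1−n)ρ_g + n·ρ_f = 0.9410×2.74 + 0.0590×1.1
       = 2.578 + 0.065 = 2.643 g/cm³

2.64 g/cm³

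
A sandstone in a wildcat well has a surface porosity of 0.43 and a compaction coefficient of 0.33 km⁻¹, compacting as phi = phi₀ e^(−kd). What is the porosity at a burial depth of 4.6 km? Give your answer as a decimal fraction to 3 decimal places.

phi = phi₀·exp(−k·d) = 0.43 × exp(−0.33 × 4.6) = 0.43 × exp(−1.518)
  = 0.43 × 0.2191 = 0.0942

0.094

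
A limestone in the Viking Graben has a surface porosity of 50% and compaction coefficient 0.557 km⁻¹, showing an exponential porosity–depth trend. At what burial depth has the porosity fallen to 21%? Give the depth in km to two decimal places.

Invert Athy's law: d = ln(phi₀/phi) / c
d = ln(0.5/0.21) / 0.557 = ln(2.381) / 0.557 = 0.8675 / 0.557 = 1.557 km

1.56 km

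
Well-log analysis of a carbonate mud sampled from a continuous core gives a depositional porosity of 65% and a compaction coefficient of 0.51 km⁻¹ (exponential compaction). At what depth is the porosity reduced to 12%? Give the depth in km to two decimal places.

3.31 km

Invert Athy's law: d = ln(phi₀/phi) / β
d = ln(0.65/0.12) / 0.51 = ln(5.417) / 0.51 = 1.6895 / 0.51 = 3.313 km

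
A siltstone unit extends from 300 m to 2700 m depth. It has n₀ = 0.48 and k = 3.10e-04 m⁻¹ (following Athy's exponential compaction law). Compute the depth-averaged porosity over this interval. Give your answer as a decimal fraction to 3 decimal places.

Working in km (1 km = 1000 m; k in km⁻¹ = k in m⁻¹ × 1000):
⟨n⟩ = (1/(z₂−z₁)) ∫ n₀ e^(−kz) dz = n₀·(e^(−k·z₁) − e^(−k·z₂)) / (k·(z₂−z₁))
e^(−0.31×0.3) = 0.9112; e^(−0.31×2.7) = 0.4330
⟨n⟩ = 0.48 × (0.9112 − 0.4330) / (0.31 × 2.4) = 0.48 × 0.6427 = 0.3085

0.309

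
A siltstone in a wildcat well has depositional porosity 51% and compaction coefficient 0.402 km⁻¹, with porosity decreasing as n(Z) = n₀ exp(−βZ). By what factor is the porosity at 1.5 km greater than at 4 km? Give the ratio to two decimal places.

2.73

n(Z₁)/n(Z₂) = e^(−β·Z₁)/e^(−β·Z₂) = e^{β(Z₂−Z₁)}
= exp(0.402 × 2.5) = exp(1.005) = 2.7319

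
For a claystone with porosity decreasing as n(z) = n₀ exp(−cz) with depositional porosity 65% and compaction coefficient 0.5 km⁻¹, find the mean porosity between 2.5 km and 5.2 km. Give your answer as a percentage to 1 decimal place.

10.2%

⟨n⟩ = (1/(z₂−z₁)) ∫ n₀ e^(−cz) dz = n₀·(e^(−c·z₁) − e^(−c·z₂)) / (c·(z₂−z₁))
e^(−0.5×2.5) = 0.2865; e^(−0.5×5.2) = 0.0743
⟨n⟩ = 0.65 × (0.2865 − 0.0743) / (0.5 × 2.7) = 0.65 × 0.1572 = 0.1022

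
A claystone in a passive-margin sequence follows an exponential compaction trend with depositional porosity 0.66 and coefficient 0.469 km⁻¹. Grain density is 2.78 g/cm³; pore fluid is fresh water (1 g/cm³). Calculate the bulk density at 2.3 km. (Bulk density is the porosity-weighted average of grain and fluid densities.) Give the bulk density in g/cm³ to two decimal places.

Porosity at depth: φ = 0.66·exp(−0.469×2.3) = 0.66×0.3400 = 0.2244
Bulk density: ρ_b = (1−φ)ρ_g + φ·ρ_f = 0.7756×2.78 + 0.2244×1
       = 2.156 + 0.224 = 2.381 g/cm³

2.38 g/cm³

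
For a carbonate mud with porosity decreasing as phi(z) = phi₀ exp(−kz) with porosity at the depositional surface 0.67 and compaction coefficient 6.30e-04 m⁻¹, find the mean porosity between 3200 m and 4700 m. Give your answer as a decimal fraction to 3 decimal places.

Working in km (1 km = 1000 m; k in km⁻¹ = k in m⁻¹ × 1000):
⟨phi⟩ = (1/(z₂−z₁)) ∫ phi₀ e^(−kz) dz = phi₀·(e^(−k·z₁) − e^(−k·z₂)) / (k·(z₂−z₁))
e^(−0.63×3.2) = 0.1332; e^(−0.63×4.7) = 0.0518
⟨phi⟩ = 0.67 × (0.1332 − 0.0518) / (0.63 × 1.5) = 0.67 × 0.0862 = 0.0577

0.058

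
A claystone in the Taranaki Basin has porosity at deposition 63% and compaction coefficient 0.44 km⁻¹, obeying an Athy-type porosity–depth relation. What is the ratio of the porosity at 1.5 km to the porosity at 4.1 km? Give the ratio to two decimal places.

3.14

n(Z₁)/n(Z₂) = e^(−β·Z₁)/e^(−β·Z₂) = e^{β(Z₂−Z₁)}
= exp(0.44 × 2.6) = exp(1.144) = 3.1393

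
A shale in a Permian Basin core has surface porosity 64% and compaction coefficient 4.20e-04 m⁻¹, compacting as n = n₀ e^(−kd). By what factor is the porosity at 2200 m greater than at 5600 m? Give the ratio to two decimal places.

4.17

Working in km (1 km = 1000 m; k in km⁻¹ = k in m⁻¹ × 1000):
n(d₁)/n(d₂) = e^(−k·d₁)/e^(−k·d₂) = e^{k(d₂−d₁)}
= exp(0.42 × 3.4) = exp(1.428) = 4.1704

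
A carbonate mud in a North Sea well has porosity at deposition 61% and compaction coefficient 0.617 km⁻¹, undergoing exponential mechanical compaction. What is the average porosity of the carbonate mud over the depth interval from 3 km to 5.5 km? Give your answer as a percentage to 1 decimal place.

4.9%

⟨n⟩ = (1/(Z₂−Z₁)) ∫ n₀ e^(−βZ) dZ = n₀·(e^(−β·Z₁) − e^(−β·Z₂)) / (β·(Z₂−Z₁))
e^(−0.617×3) = 0.1571; e^(−0.617×5.5) = 0.0336
⟨n⟩ = 0.61 × (0.1571 − 0.0336) / (0.617 × 2.5) = 0.61 × 0.0801 = 0.0488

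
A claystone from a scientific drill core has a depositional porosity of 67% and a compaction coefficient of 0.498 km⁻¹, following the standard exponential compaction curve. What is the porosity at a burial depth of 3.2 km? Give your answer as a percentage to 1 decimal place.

13.6%

phi = phi₀·exp(−β·z) = 0.67 × exp(−0.498 × 3.2) = 0.67 × exp(−1.594)
  = 0.67 × 0.2032 = 0.1361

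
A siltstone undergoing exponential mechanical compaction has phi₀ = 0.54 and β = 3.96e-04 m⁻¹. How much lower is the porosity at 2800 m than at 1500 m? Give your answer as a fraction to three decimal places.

0.120

Working in km (1 km = 1000 m; β in km⁻¹ = β in m⁻¹ × 1000):
phi(1.5) = 0.54·e^(−0.396×1.5) = 0.2981
phi(2.8) = 0.54·e^(−0.396×2.8) = 0.1782
Δphi = 0.2981 − 0.1782 = 0.1200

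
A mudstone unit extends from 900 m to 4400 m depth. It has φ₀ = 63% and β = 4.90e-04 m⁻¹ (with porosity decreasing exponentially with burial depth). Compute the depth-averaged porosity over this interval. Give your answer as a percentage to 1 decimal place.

19.4%

Working in km (1 km = 1000 m; β in km⁻¹ = β in m⁻¹ × 1000):
⟨φ⟩ = (1/(d₂−d₁)) ∫ φ₀ e^(−βd) dd = φ₀·(e^(−β·d₁) − e^(−β·d₂)) / (β·(d₂−d₁))
e^(−0.49×0.9) = 0.6434; e^(−0.49×4.4) = 0.1158
⟨φ⟩ = 0.63 × (0.6434 − 0.1158) / (0.49 × 3.5) = 0.63 × 0.3076 = 0.1938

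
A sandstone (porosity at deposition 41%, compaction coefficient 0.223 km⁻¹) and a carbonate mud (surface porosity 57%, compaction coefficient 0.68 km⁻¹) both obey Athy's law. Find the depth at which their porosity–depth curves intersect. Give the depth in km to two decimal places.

Set n₀ₐ e^(−kₐZ) = n₀ᵦ e^(−kᵦZ) ⇒ ln(n₀ₐ/n₀ᵦ) = (kₐ − kᵦ)·Z
Z = ln(0.41/0.57) / (0.223 − 0.68) = -0.3295 / -0.457 = 0.721 km

0.72 km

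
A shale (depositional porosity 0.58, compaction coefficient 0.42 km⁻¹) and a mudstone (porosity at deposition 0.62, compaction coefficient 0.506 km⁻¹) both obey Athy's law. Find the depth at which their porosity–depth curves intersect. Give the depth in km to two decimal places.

Set phi₀ₐ e^(−kₐd) = phi₀ᵦ e^(−kᵦd) ⇒ ln(phi₀ₐ/phi₀ᵦ) = (kₐ − kᵦ)·d
d = ln(0.58/0.62) / (0.42 − 0.506) = -0.0667 / -0.086 = 0.775 km

0.78 km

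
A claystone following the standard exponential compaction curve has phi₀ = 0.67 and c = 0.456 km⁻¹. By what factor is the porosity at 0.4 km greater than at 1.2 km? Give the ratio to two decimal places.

1.44

phi(Z₁)/phi(Z₂) = e^(−c·Z₁)/e^(−c·Z₂) = e^{c(Z₂−Z₁)}
= exp(0.456 × 0.8) = exp(0.3648) = 1.4402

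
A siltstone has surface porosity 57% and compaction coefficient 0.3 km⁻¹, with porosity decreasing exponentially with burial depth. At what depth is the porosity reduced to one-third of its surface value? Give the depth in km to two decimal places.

3.66 km

phi/phi₀ = 1/3 ⇒ exp(−k·z) = 1/3 ⇒ z = ln(3) / k
z = 1.0986 / 0.3 = 3.662 km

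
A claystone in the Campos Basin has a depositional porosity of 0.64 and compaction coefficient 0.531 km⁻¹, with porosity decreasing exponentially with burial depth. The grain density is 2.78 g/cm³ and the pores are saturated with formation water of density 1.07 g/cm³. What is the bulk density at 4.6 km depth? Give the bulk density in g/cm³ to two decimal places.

2.68 g/cm³

Porosity at depth: phi = 0.64·exp(−0.531×4.6) = 0.64×0.0869 = 0.0556
Bulk density: ρ_b = (1−phi)ρ_g + phi·ρ_f = 0.9444×2.78 + 0.0556×1.07
       = 2.625 + 0.060 = 2.685 g/cm³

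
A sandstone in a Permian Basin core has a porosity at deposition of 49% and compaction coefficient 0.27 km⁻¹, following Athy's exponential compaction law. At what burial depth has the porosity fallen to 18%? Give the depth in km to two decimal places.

Invert Athy's law: d = ln(phi₀/phi) / k
d = ln(0.49/0.18) / 0.27 = ln(2.722) / 0.27 = 1.0014 / 0.27 = 3.709 km

3.71 km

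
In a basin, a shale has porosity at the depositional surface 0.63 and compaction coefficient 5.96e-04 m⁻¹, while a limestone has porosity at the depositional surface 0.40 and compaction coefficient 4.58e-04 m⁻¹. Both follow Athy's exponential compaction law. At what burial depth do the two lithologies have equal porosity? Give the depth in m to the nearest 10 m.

3290 m

Working in km (1 km = 1000 m; β in km⁻¹ = β in m⁻¹ × 1000):
Set phi₀ₐ e^(−βₐd) = phi₀ᵦ e^(−βᵦd) ⇒ ln(phi₀ₐ/phi₀ᵦ) = (βₐ − βᵦ)·d
d = ln(0.63/0.4) / (0.596 − 0.458) = 0.4543 / 0.138 = 3.292 km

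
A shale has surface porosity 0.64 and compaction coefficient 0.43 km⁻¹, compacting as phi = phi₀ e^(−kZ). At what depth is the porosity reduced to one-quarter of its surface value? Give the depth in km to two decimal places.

phi/phi₀ = 1/4 ⇒ exp(−k·Z) = 1/4 ⇒ Z = ln(4) / k
Z = 1.3863 / 0.43 = 3.224 km

3.22 km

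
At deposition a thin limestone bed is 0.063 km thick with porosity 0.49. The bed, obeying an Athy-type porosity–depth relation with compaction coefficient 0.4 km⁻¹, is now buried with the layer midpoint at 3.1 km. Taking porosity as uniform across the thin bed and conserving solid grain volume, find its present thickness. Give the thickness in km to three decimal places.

0.037 km

Porosity at 3.1 km: φ = 0.49·exp(−0.4×3.1) = 0.1418
Solid-volume conservation: h(1−φ) = h₀(1−φ₀) ⇒ h = h₀·(1−φ₀)/(1−φ)
h = 0.063 × (1 − 0.49)/(1 − 0.1418) = 0.063 × 0.5943 = 0.0374 km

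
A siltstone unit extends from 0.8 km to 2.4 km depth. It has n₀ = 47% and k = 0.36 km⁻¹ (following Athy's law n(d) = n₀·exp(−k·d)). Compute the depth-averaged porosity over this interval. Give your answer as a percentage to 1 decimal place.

26.8%

⟨n⟩ = (1/(d₂−d₁)) ∫ n₀ e^(−kd) dd = n₀·(e^(−k·d₁) − e^(−k·d₂)) / (k·(d₂−d₁))
e^(−0.36×0.8) = 0.7498; e^(−0.36×2.4) = 0.4215
⟨n⟩ = 0.47 × (0.7498 − 0.4215) / (0.36 × 1.6) = 0.47 × 0.5699 = 0.2679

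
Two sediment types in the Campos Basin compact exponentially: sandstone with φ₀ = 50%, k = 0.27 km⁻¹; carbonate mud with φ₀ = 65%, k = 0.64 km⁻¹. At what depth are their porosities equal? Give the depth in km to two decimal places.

Set φ₀ₐ e^(−kₐZ) = φ₀ᵦ e^(−kᵦZ) ⇒ ln(φ₀ₐ/φ₀ᵦ) = (kₐ − kᵦ)·Z
Z = ln(0.5/0.65) / (0.27 − 0.64) = -0.2624 / -0.37 = 0.709 km

0.71 km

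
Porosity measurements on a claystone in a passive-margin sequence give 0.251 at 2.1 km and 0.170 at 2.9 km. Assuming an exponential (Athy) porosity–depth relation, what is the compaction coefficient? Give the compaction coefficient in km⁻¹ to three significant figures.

0.487 km⁻¹

Athy: φ(Z) = φ₀ e^(−cZ) ⇒ φ₁/φ₂ = e^{c(Z₂−Z₁)} ⇒ c = ln(φ₁/φ₂)/(Z₂−Z₁)
c = ln(0.251/0.17) / (2.9 − 2.1) = ln(1.476) / 0.8 = 0.3897 / 0.8 = 0.4871 km⁻¹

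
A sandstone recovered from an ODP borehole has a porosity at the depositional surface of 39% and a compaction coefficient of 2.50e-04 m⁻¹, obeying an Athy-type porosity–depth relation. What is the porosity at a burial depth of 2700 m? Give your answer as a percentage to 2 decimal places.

Working in km (1 km = 1000 m; β in km⁻¹ = β in m⁻¹ × 1000):
n = n₀·exp(−β·Z) = 0.39 × exp(−0.25 × 2.7) = 0.39 × exp(−0.675)
  = 0.39 × 0.5092 = 0.1986

19.86%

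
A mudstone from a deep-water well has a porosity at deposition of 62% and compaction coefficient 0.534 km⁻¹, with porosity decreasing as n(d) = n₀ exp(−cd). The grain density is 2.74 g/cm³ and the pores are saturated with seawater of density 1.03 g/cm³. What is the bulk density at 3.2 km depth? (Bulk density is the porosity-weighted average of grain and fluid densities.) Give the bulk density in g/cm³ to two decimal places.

2.55 g/cm³

Porosity at depth: n = 0.62·exp(−0.534×3.2) = 0.62×0.1811 = 0.1123
Bulk density: ρ_b = (1−n)ρ_g + n·ρ_f = 0.8877×2.74 + 0.1123×1.03
       = 2.432 + 0.116 = 2.548 g/cm³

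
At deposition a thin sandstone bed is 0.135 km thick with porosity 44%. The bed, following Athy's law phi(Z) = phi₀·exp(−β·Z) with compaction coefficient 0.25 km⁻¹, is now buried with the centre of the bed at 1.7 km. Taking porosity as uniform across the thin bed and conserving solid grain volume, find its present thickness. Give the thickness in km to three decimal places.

0.106 km

Porosity at 1.7 km: phi = 0.44·exp(−0.25×1.7) = 0.2877
Solid-volume conservation: h(1−phi) = h₀(1−phi₀) ⇒ h = h₀·(1−phi₀)/(1−phi)
h = 0.135 × (1 − 0.44)/(1 − 0.2877) = 0.135 × 0.7861 = 0.1061 km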